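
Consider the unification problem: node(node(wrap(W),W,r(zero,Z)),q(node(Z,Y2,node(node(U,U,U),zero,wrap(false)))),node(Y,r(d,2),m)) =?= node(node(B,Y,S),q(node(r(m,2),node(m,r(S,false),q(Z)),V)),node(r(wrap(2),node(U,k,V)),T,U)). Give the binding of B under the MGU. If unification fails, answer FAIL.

Decompose node/3: node(wrap(W),W,r(zero,Z)) =?= node(B,Y,S),  q(node(Z,Y2,node(node(U,U,U),zero,wrap(false)))) =?= q(node(r(m,2),node(m,r(S,false),q(Z)),V)),  node(Y,r(d,2),m) =?= node(r(wrap(2),node(U,k,V)),T,U).
Decompose node/3: wrap(W) =?= B,  W =?= Y,  r(zero,Z) =?= S.
Bind B := wrap(W); no other remaining equation mentions B.
Bind W := Y; no other remaining equation mentions W. Substituting into the earlier binding gives B := wrap(Y).
Bind S := r(zero,Z); substituting into the one remaining equation that mentions S gives: q(node(Z,Y2,node(node(U,U,U),zero,wrap(false)))) =?= q(node(r(m,2),node(m,r(r(zero,Z),false),q(Z)),V)).
Decompose q/1: node(Z,Y2,node(node(U,U,U),zero,wrap(false))) =?= node(r(m,2),node(m,r(r(zero,Z),false),q(Z)),V).
Decompose node/3: Z =?= r(m,2),  Y2 =?= node(m,r(r(zero,Z),false),q(Z)),  node(node(U,U,U),zero,wrap(false)) =?= V.
Bind Z := r(m,2); substituting into the one remaining equation that mentions Z gives: Y2 =?= node(m,r(r(zero,r(m,2)),false),q(r(m,2))). Substituting into the earlier binding gives S := r(zero,r(m,2)).
Bind Y2 := node(m,r(r(zero,r(m,2)),false),q(r(m,2))); no other remaining equation mentions Y2.
Bind V := node(node(U,U,U),zero,wrap(false)); substituting into the remaining equation gives: node(Y,r(d,2),m) =?= node(r(wrap(2),node(U,k,node(node(U,U,U),zero,wrap(false)))),T,U).
Decompose node/3: Y =?= r(wrap(2),node(U,k,node(node(U,U,U),zero,wrap(false)))),  r(d,2) =?= T,  m =?= U.
Bind Y := r(wrap(2),node(U,k,node(node(U,U,U),zero,wrap(false)))); no other remaining equation mentions Y. Substituting into the earlier bindings gives B := wrap(r(wrap(2),node(U,k,node(node(U,U,U),zero,wrap(false))))), W := r(wrap(2),node(U,k,node(node(U,U,U),zero,wrap(false)))).
Bind T := r(d,2); no other remaining equation mentions T.
Bind U := m. Substituting into the earlier bindings gives B := wrap(r(wrap(2),node(m,k,node(node(m,m,m),zero,wrap(false))))), W := r(wrap(2),node(m,k,node(node(m,m,m),zero,wrap(false)))), V := node(node(m,m,m),zero,wrap(false)), Y := r(wrap(2),node(m,k,node(node(m,m,m),zero,wrap(false)))).
MGU = { B -> wrap(r(wrap(2),node(m,k,node(node(m,m,m),zero,wrap(false))))), W -> r(wrap(2),node(m,k,node(node(m,m,m),zero,wrap(false)))), S -> r(zero,r(m,2)), Z -> r(m,2), Y2 -> node(m,r(r(zero,r(m,2)),false),q(r(m,2))), V -> node(node(m,m,m),zero,wrap(false)), Y -> r(wrap(2),node(m,k,node(node(m,m,m),zero,wrap(false)))), T -> r(d,2), U -> m }, so B -> wrap(r(wrap(2),node(m,k,node(node(m,m,m),zero,wrap(false))))).

wrap(r(wrap(2),node(m,k,node(node(m,m,m),zero,wrap(false)))))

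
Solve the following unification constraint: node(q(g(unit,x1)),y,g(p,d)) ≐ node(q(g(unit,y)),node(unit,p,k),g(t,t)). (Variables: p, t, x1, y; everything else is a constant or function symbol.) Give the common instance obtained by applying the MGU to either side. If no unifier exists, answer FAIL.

Decompose node/3: q(g(unit,x1)) ≐ q(g(unit,y)),  y ≐ node(unit,p,k),  g(p,d) ≐ g(t,t).
Decompose q/1: g(unit,x1) ≐ g(unit,y).
Decompose g/2: unit ≐ unit,  x1 ≐ y.
Delete trivial equation unit ≐ unit.
Bind x1 := y; no other remaining equation mentions x1.
Bind y := node(unit,p,k); no other remaining equation mentions y. Substituting into the earlier binding gives x1 := node(unit,p,k).
Decompose g/2: p ≐ t,  d ≐ t.
Bind p := t; no other remaining equation mentions p. Substituting into the earlier bindings gives x1 := node(unit,t,k), y := node(unit,t,k).
Bind t := d. Substituting into the earlier bindings gives x1 := node(unit,d,k), y := node(unit,d,k), p := d.
Applying the MGU to either side gives node(q(g(unit,node(unit,d,k))),node(unit,d,k),g(d,d)).

node(q(g(unit,node(unit,d,k))),node(unit,d,k),g(d,d))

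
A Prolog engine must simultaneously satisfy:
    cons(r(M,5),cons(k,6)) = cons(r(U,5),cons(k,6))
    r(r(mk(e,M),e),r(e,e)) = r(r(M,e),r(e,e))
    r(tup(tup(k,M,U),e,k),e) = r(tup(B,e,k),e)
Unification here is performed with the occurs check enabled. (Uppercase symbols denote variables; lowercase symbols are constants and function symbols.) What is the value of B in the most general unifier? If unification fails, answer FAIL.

FAIL

Decompose cons/2: r(M,5) = r(U,5),  cons(k,6) = cons(k,6).
Decompose r/2: M = U,  5 = 5.
Bind M := U; substituting into the 2 remaining equations that mention M gives: r(r(mk(e,U),e),r(e,e)) = r(r(U,e),r(e,e)),  r(tup(tup(k,U,U),e,k),e) = r(tup(B,e,k),e).
Delete trivial equation 5 = 5.
Delete trivial equation cons(k,6) = cons(k,6).
Decompose r/2: r(mk(e,U),e) = r(U,e),  r(e,e) = r(e,e).
Decompose r/2: mk(e,U) = U,  e = e.
Occurs check fails: U occurs in mk(e,U); the equation U = mk(e,U) has no finite solution.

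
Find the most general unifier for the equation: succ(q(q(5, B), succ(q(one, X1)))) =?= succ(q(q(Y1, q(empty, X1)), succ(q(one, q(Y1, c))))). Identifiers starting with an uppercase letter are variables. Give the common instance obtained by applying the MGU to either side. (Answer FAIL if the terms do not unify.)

Decompose succ/1: q(q(5, B), succ(q(one, X1))) =?= q(q(Y1, q(empty, X1)), succ(q(one, q(Y1, c)))).
Decompose q/2: q(5, B) =?= q(Y1, q(empty, X1)),  succ(q(one, X1)) =?= succ(q(one, q(Y1, c))).
Decompose q/2: 5 =?= Y1,  B =?= q(empty, X1).
Bind Y1 := 5; substituting into the one remaining equation that mentions Y1 gives: succ(q(one, X1)) =?= succ(q(one, q(5, c))).
Bind B := q(empty, X1); no other remaining equation mentions B.
Decompose succ/1: q(one, X1) =?= q(one, q(5, c)).
Decompose q/2: one =?= one,  X1 =?= q(5, c).
Delete trivial equation one =?= one.
Bind X1 := q(5, c). Substituting into the earlier binding gives B := q(empty, q(5, c)).
Applying the MGU to either side gives succ(q(q(5, q(empty, q(5, c))), succ(q(one, q(5, c))))).

succ(q(q(5, q(empty, q(5, c))), succ(q(one, q(5, c)))))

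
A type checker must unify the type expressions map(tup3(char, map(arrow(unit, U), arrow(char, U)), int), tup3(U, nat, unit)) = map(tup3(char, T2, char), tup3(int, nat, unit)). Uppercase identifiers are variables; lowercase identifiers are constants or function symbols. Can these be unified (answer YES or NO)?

Decompose map/2: tup3(char, map(arrow(unit, U), arrow(char, U)), int) = tup3(char, T2, char),  tup3(U, nat, unit) = tup3(int, nat, unit).
Decompose tup3/3: char = char,  map(arrow(unit, U), arrow(char, U)) = T2,  int = char.
Delete trivial equation char = char.
Bind T2 := map(arrow(unit, U), arrow(char, U)); no other remaining equation mentions T2.
Clash: constants int and char differ; no unifier exists.

NO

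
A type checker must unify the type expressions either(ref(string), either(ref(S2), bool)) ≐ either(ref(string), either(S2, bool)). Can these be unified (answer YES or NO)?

NO

Decompose either/2: ref(string) ≐ ref(string),  either(ref(S2), bool) ≐ either(S2, bool).
Delete trivial equation ref(string) ≐ ref(string).
Decompose either/2: ref(S2) ≐ S2,  bool ≐ bool.
Occurs check fails: S2 occurs in ref(S2); the equation S2 ≐ ref(S2) has no finite solution.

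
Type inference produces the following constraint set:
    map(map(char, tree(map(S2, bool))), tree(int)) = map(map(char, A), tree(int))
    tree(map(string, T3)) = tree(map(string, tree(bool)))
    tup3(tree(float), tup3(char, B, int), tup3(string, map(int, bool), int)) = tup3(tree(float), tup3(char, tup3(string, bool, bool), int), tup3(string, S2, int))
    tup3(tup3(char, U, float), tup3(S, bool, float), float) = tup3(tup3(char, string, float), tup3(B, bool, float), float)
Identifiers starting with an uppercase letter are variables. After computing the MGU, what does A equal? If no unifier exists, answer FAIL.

tree(map(map(int, bool), bool))

Decompose map/2: map(char, tree(map(S2, bool))) = map(char, A),  tree(int) = tree(int).
Decompose map/2: char = char,  tree(map(S2, bool)) = A.
Delete trivial equation char = char.
Bind A := tree(map(S2, bool)); no other remaining equation mentions A.
Delete trivial equation tree(int) = tree(int).
Decompose tree/1: map(string, T3) = map(string, tree(bool)).
Decompose map/2: string = string,  T3 = tree(bool).
Delete trivial equation string = string.
Bind T3 := tree(bool); no other remaining equation mentions T3.
Decompose tup3/3: tree(float) = tree(float),  tup3(char, B, int) = tup3(char, tup3(string, bool, bool), int),  tup3(string, map(int, bool), int) = tup3(string, S2, int).
Delete trivial equation tree(float) = tree(float).
Decompose tup3/3: char = char,  B = tup3(string, bool, bool),  int = int.
Delete trivial equation char = char.
Bind B := tup3(string, bool, bool); substituting into the one remaining equation that mentions B gives: tup3(tup3(char, U, float), tup3(S, bool, float), float) = tup3(tup3(char, string, float), tup3(tup3(string, bool, bool), bool, float), float).
Delete trivial equation int = int.
Decompose tup3/3: string = string,  map(int, bool) = S2,  int = int.
Delete trivial equation string = string.
Bind S2 := map(int, bool); no other remaining equation mentions S2. Substituting into the earlier binding gives A := tree(map(map(int, bool), bool)).
Delete trivial equation int = int.
Decompose tup3/3: tup3(char, U, float) = tup3(char, string, float),  tup3(S, bool, float) = tup3(tup3(string, bool, bool), bool, float),  float = float.
Decompose tup3/3: char = char,  U = string,  float = float.
Delete trivial equation char = char.
Bind U := string; no other remaining equation mentions U.
Delete trivial equation float = float.
Decompose tup3/3: S = tup3(string, bool, bool),  bool = bool,  float = float.
Bind S := tup3(string, bool, bool); no other remaining equation mentions S.
Delete trivial equation bool = bool.
Delete trivial equation float = float.
Delete trivial equation float = float.
MGU = { A ↦ tree(map(map(int, bool), bool)), T3 ↦ tree(bool), B ↦ tup3(string, bool, bool), S2 ↦ map(int, bool), U ↦ string, S ↦ tup3(string, bool, bool) }, so A ↦ tree(map(map(int, bool), bool)).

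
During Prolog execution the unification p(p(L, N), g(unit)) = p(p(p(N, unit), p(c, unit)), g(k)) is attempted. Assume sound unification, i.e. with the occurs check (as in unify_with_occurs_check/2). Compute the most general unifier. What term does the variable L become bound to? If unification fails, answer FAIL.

Decompose p/2: p(L, N) = p(p(N, unit), p(c, unit)),  g(unit) = g(k).
Decompose p/2: L = p(N, unit),  N = p(c, unit).
Bind L := p(N, unit); no other remaining equation mentions L.
Bind N := p(c, unit); no other remaining equation mentions N. Substituting into the earlier binding gives L := p(p(c, unit), unit).
Decompose g/1: unit = k.
Clash: constants unit and k differ; no unifier exists.

FAIL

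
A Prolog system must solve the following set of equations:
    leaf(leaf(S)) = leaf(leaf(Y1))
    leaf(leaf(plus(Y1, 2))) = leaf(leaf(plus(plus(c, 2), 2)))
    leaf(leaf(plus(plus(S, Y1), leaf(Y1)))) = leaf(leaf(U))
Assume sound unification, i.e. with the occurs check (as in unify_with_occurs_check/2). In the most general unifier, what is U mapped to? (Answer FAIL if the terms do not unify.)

plus(plus(plus(c, 2), plus(c, 2)), leaf(plus(c, 2)))

Decompose leaf/1: leaf(S) = leaf(Y1).
Decompose leaf/1: S = Y1.
Bind S := Y1; substituting into the one remaining equation that mentions S gives: leaf(leaf(plus(plus(Y1, Y1), leaf(Y1)))) = leaf(leaf(U)).
Decompose leaf/1: leaf(plus(Y1, 2)) = leaf(plus(plus(c, 2), 2)).
Decompose leaf/1: plus(Y1, 2) = plus(plus(c, 2), 2).
Decompose plus/2: Y1 = plus(c, 2),  2 = 2.
Bind Y1 := plus(c, 2); substituting into the one remaining equation that mentions Y1 gives: leaf(leaf(plus(plus(plus(c, 2), plus(c, 2)), leaf(plus(c, 2))))) = leaf(leaf(U)). Substituting into the earlier binding gives S := plus(c, 2).
Delete trivial equation 2 = 2.
Decompose leaf/1: leaf(plus(plus(plus(c, 2), plus(c, 2)), leaf(plus(c, 2)))) = leaf(U).
Decompose leaf/1: plus(plus(plus(c, 2), plus(c, 2)), leaf(plus(c, 2))) = U.
Bind U := plus(plus(plus(c, 2), plus(c, 2)), leaf(plus(c, 2))).
MGU = { S = plus(c, 2), Y1 = plus(c, 2), U = plus(plus(plus(c, 2), plus(c, 2)), leaf(plus(c, 2))) }, so U = plus(plus(plus(c, 2), plus(c, 2)), leaf(plus(c, 2))).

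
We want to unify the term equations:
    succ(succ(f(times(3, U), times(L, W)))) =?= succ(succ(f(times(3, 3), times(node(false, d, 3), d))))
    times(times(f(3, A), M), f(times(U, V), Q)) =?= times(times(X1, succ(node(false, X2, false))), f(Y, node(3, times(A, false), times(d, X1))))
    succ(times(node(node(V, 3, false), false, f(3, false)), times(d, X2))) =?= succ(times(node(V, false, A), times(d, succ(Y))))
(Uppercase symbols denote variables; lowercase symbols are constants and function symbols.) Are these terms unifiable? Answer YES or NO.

NO

Decompose succ/1: succ(f(times(3, U), times(L, W))) =?= succ(f(times(3, 3), times(node(false, d, 3), d))).
Decompose succ/1: f(times(3, U), times(L, W)) =?= f(times(3, 3), times(node(false, d, 3), d)).
Decompose f/2: times(3, U) =?= times(3, 3),  times(L, W) =?= times(node(false, d, 3), d).
Decompose times/2: 3 =?= 3,  U =?= 3.
Delete trivial equation 3 =?= 3.
Bind U := 3; substituting into the one remaining equation that mentions U gives: times(times(f(3, A), M), f(times(3, V), Q)) =?= times(times(X1, succ(node(false, X2, false))), f(Y, node(3, times(A, false), times(d, X1)))).
Decompose times/2: L =?= node(false, d, 3),  W =?= d.
Bind L := node(false, d, 3); no other remaining equation mentions L.
Bind W := d; no other remaining equation mentions W.
Decompose times/2: times(f(3, A), M) =?= times(X1, succ(node(false, X2, false))),  f(times(3, V), Q) =?= f(Y, node(3, times(A, false), times(d, X1))).
Decompose times/2: f(3, A) =?= X1,  M =?= succ(node(false, X2, false)).
Bind X1 := f(3, A); substituting into the one remaining equation that mentions X1 gives: f(times(3, V), Q) =?= f(Y, node(3, times(A, false), times(d, f(3, A)))).
Bind M := succ(node(false, X2, false)); no other remaining equation mentions M.
Decompose f/2: times(3, V) =?= Y,  Q =?= node(3, times(A, false), times(d, f(3, A))).
Bind Y := times(3, V); substituting into the one remaining equation that mentions Y gives: succ(times(node(node(V, 3, false), false, f(3, false)), times(d, X2))) =?= succ(times(node(V, false, A), times(d, succ(times(3, V))))).
Bind Q := node(3, times(A, false), times(d, f(3, A))); no other remaining equation mentions Q.
Decompose succ/1: times(node(node(V, 3, false), false, f(3, false)), times(d, X2)) =?= times(node(V, false, A), times(d, succ(times(3, V)))).
Decompose times/2: node(node(V, 3, false), false, f(3, false)) =?= node(V, false, A),  times(d, X2) =?= times(d, succ(times(3, V))).
Decompose node/3: node(V, 3, false) =?= V,  false =?= false,  f(3, false) =?= A.
Occurs check fails: V occurs in node(V, 3, false); the equation V =?= node(V, 3, false) has no finite solution.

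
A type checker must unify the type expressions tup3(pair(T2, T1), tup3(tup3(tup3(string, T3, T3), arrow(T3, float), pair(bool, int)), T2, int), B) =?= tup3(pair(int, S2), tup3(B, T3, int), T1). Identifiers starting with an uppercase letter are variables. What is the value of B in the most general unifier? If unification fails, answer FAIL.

tup3(tup3(string, int, int), arrow(int, float), pair(bool, int))

Decompose tup3/3: pair(T2, T1) =?= pair(int, S2),  tup3(tup3(tup3(string, T3, T3), arrow(T3, float), pair(bool, int)), T2, int) =?= tup3(B, T3, int),  B =?= T1.
Decompose pair/2: T2 =?= int,  T1 =?= S2.
Bind T2 := int; substituting into the one remaining equation that mentions T2 gives: tup3(tup3(tup3(string, T3, T3), arrow(T3, float), pair(bool, int)), int, int) =?= tup3(B, T3, int).
Bind T1 := S2; substituting into the one remaining equation that mentions T1 gives: B =?= S2.
Decompose tup3/3: tup3(tup3(string, T3, T3), arrow(T3, float), pair(bool, int)) =?= B,  int =?= T3,  int =?= int.
Bind B := tup3(tup3(string, T3, T3), arrow(T3, float), pair(bool, int)); substituting into the one remaining equation that mentions B gives: tup3(tup3(string, T3, T3), arrow(T3, float), pair(bool, int)) =?= S2.
Bind T3 := int; substituting into the one remaining equation that mentions T3 gives: tup3(tup3(string, int, int), arrow(int, float), pair(bool, int)) =?= S2. Substituting into the earlier binding gives B := tup3(tup3(string, int, int), arrow(int, float), pair(bool, int)).
Delete trivial equation int =?= int.
Bind S2 := tup3(tup3(string, int, int), arrow(int, float), pair(bool, int)). Substituting into the earlier binding gives T1 := tup3(tup3(string, int, int), arrow(int, float), pair(bool, int)).
MGU = { T2 ↦ int, T1 ↦ tup3(tup3(string, int, int), arrow(int, float), pair(bool, int)), B ↦ tup3(tup3(string, int, int), arrow(int, float), pair(bool, int)), T3 ↦ int, S2 ↦ tup3(tup3(string, int, int), arrow(int, float), pair(bool, int)) }, so B ↦ tup3(tup3(string, int, int), arrow(int, float), pair(bool, int)).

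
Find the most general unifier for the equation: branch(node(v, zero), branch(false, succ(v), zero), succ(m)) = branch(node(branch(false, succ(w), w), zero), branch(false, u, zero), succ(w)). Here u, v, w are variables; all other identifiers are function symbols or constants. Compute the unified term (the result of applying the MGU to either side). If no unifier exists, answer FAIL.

branch(node(branch(false, succ(m), m), zero), branch(false, succ(branch(false, succ(m), m)), zero), succ(m))

Decompose branch/3: node(v, zero) = node(branch(false, succ(w), w), zero),  branch(false, succ(v), zero) = branch(false, u, zero),  succ(m) = succ(w).
Decompose node/2: v = branch(false, succ(w), w),  zero = zero.
Bind v := branch(false, succ(w), w); substituting into the one remaining equation that mentions v gives: branch(false, succ(branch(false, succ(w), w)), zero) = branch(false, u, zero).
Delete trivial equation zero = zero.
Decompose branch/3: false = false,  succ(branch(false, succ(w), w)) = u,  zero = zero.
Delete trivial equation false = false.
Bind u := succ(branch(false, succ(w), w)); no other remaining equation mentions u.
Delete trivial equation zero = zero.
Decompose succ/1: m = w.
Bind w := m. Substituting into the earlier bindings gives v := branch(false, succ(m), m), u := succ(branch(false, succ(m), m)).
Applying the MGU to either side gives branch(node(branch(false, succ(m), m), zero), branch(false, succ(branch(false, succ(m), m)), zero), succ(m)).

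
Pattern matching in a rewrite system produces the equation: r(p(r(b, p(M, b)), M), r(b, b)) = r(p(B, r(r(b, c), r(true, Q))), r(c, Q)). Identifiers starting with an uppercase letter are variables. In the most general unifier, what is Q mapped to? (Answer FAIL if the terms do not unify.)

FAIL

Decompose r/2: p(r(b, p(M, b)), M) = p(B, r(r(b, c), r(true, Q))),  r(b, b) = r(c, Q).
Decompose p/2: r(b, p(M, b)) = B,  M = r(r(b, c), r(true, Q)).
Bind B := r(b, p(M, b)); no other remaining equation mentions B.
Bind M := r(r(b, c), r(true, Q)); no other remaining equation mentions M. Substituting into the earlier binding gives B := r(b, p(r(r(b, c), r(true, Q)), b)).
Decompose r/2: b = c,  b = Q.
Clash: constants b and c differ; no unifier exists.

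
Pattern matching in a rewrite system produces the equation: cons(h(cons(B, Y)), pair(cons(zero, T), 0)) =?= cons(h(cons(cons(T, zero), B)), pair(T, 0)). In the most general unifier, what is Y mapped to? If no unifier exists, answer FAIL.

FAIL

Decompose cons/2: h(cons(B, Y)) =?= h(cons(cons(T, zero), B)),  pair(cons(zero, T), 0) =?= pair(T, 0).
Decompose h/1: cons(B, Y) =?= cons(cons(T, zero), B).
Decompose cons/2: B =?= cons(T, zero),  Y =?= B.
Bind B := cons(T, zero); substituting into the one remaining equation that mentions B gives: Y =?= cons(T, zero).
Bind Y := cons(T, zero); no other remaining equation mentions Y.
Decompose pair/2: cons(zero, T) =?= T,  0 =?= 0.
Occurs check fails: T occurs in cons(zero, T); the equation T =?= cons(zero, T) has no finite solution.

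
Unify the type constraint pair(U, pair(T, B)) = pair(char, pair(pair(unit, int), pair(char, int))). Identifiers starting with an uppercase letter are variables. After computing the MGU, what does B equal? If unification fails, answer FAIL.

pair(char, int)

Decompose pair/2: U = char,  pair(T, B) = pair(pair(unit, int), pair(char, int)).
Bind U := char; no other remaining equation mentions U.
Decompose pair/2: T = pair(unit, int),  B = pair(char, int).
Bind T := pair(unit, int); no other remaining equation mentions T.
Bind B := pair(char, int).
MGU = { U -> char, T -> pair(unit, int), B -> pair(char, int) }, so B -> pair(char, int).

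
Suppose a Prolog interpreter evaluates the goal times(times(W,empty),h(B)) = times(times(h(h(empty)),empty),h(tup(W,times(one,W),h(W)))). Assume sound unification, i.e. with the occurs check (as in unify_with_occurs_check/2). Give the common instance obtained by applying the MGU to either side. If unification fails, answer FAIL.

Decompose times/2: times(W,empty) = times(h(h(empty)),empty),  h(B) = h(tup(W,times(one,W),h(W))).
Decompose times/2: W = h(h(empty)),  empty = empty.
Bind W := h(h(empty)); substituting into the one remaining equation that mentions W gives: h(B) = h(tup(h(h(empty)),times(one,h(h(empty))),h(h(h(empty))))).
Delete trivial equation empty = empty.
Decompose h/1: B = tup(h(h(empty)),times(one,h(h(empty))),h(h(h(empty)))).
Bind B := tup(h(h(empty)),times(one,h(h(empty))),h(h(h(empty)))).
Applying the MGU to either side gives times(times(h(h(empty)),empty),h(tup(h(h(empty)),times(one,h(h(empty))),h(h(h(empty)))))).

times(times(h(h(empty)),empty),h(tup(h(h(empty)),times(one,h(h(empty))),h(h(h(empty))))))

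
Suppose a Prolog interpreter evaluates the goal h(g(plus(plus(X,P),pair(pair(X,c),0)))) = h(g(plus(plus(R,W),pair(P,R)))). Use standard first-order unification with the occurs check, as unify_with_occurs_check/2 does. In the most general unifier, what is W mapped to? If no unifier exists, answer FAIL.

Decompose h/1: g(plus(plus(X,P),pair(pair(X,c),0))) = g(plus(plus(R,W),pair(P,R))).
Decompose g/1: plus(plus(X,P),pair(pair(X,c),0)) = plus(plus(R,W),pair(P,R)).
Decompose plus/2: plus(X,P) = plus(R,W),  pair(pair(X,c),0) = pair(P,R).
Decompose plus/2: X = R,  P = W.
Bind X := R; substituting into the one remaining equation that mentions X gives: pair(pair(R,c),0) = pair(P,R).
Bind P := W; substituting into the remaining equation gives: pair(pair(R,c),0) = pair(W,R).
Decompose pair/2: pair(R,c) = W,  0 = R.
Bind W := pair(R,c); no other remaining equation mentions W. Substituting into the earlier binding gives P := pair(R,c).
Bind R := 0. Substituting into the earlier bindings gives X := 0, P := pair(0,c), W := pair(0,c).
MGU = { X -> 0, P -> pair(0,c), W -> pair(0,c), R -> 0 }, so W -> pair(0,c).

pair(0,c)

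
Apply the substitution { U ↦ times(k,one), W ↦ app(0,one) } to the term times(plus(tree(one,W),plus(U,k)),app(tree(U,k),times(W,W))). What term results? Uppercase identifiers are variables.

Replace each occurrence of U with times(k,one).
Replace each occurrence of W with app(0,one).
Result: times(plus(tree(one,app(0,one)),plus(times(k,one),k)),app(tree(times(k,one),k),times(app(0,one),app(0,one)))).

times(plus(tree(one,app(0,one)),plus(times(k,one),k)),app(tree(times(k,one),k),times(app(0,one),app(0,one))))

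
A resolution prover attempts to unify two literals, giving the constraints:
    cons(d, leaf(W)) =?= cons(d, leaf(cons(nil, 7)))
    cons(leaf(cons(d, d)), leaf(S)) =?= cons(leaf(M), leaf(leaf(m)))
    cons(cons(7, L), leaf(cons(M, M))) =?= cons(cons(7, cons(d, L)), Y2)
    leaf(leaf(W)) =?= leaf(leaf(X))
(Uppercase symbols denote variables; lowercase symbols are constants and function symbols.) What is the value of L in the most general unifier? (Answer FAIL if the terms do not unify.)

FAIL

Decompose cons/2: d =?= d,  leaf(W) =?= leaf(cons(nil, 7)).
Delete trivial equation d =?= d.
Decompose leaf/1: W =?= cons(nil, 7).
Bind W := cons(nil, 7); substituting into the one remaining equation that mentions W gives: leaf(leaf(cons(nil, 7))) =?= leaf(leaf(X)).
Decompose cons/2: leaf(cons(d, d)) =?= leaf(M),  leaf(S) =?= leaf(leaf(m)).
Decompose leaf/1: cons(d, d) =?= M.
Bind M := cons(d, d); substituting into the one remaining equation that mentions M gives: cons(cons(7, L), leaf(cons(cons(d, d), cons(d, d)))) =?= cons(cons(7, cons(d, L)), Y2).
Decompose leaf/1: S =?= leaf(m).
Bind S := leaf(m); no other remaining equation mentions S.
Decompose cons/2: cons(7, L) =?= cons(7, cons(d, L)),  leaf(cons(cons(d, d), cons(d, d))) =?= Y2.
Decompose cons/2: 7 =?= 7,  L =?= cons(d, L).
Delete trivial equation 7 =?= 7.
Occurs check fails: L occurs in cons(d, L); the equation L =?= cons(d, L) has no finite solution.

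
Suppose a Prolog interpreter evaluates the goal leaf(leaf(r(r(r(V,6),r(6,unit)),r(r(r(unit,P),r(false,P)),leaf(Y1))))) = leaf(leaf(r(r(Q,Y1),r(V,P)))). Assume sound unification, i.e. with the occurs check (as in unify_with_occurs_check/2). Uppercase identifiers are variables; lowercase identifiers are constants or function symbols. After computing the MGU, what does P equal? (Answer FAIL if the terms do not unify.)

Decompose leaf/1: leaf(r(r(r(V,6),r(6,unit)),r(r(r(unit,P),r(false,P)),leaf(Y1)))) = leaf(r(r(Q,Y1),r(V,P))).
Decompose leaf/1: r(r(r(V,6),r(6,unit)),r(r(r(unit,P),r(false,P)),leaf(Y1))) = r(r(Q,Y1),r(V,P)).
Decompose r/2: r(r(V,6),r(6,unit)) = r(Q,Y1),  r(r(r(unit,P),r(false,P)),leaf(Y1)) = r(V,P).
Decompose r/2: r(V,6) = Q,  r(6,unit) = Y1.
Bind Q := r(V,6); no other remaining equation mentions Q.
Bind Y1 := r(6,unit); substituting into the remaining equation gives: r(r(r(unit,P),r(false,P)),leaf(r(6,unit))) = r(V,P).
Decompose r/2: r(r(unit,P),r(false,P)) = V,  leaf(r(6,unit)) = P.
Bind V := r(r(unit,P),r(false,P)); no other remaining equation mentions V. Substituting into the earlier binding gives Q := r(r(r(unit,P),r(false,P)),6).
Bind P := leaf(r(6,unit)). Substituting into the earlier bindings gives Q := r(r(r(unit,leaf(r(6,unit))),r(false,leaf(r(6,unit)))),6), V := r(r(unit,leaf(r(6,unit))),r(false,leaf(r(6,unit)))).
MGU = { Q -> r(r(r(unit,leaf(r(6,unit))),r(false,leaf(r(6,unit)))),6), Y1 -> r(6,unit), V -> r(r(unit,leaf(r(6,unit))),r(false,leaf(r(6,unit)))), P -> leaf(r(6,unit)) }, so P -> leaf(r(6,unit)).

leaf(r(6,unit))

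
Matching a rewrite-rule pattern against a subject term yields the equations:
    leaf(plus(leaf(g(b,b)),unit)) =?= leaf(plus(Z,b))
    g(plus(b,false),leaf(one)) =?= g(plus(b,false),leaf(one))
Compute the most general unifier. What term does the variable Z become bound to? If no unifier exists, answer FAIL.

FAIL

Decompose leaf/1: plus(leaf(g(b,b)),unit) =?= plus(Z,b).
Decompose plus/2: leaf(g(b,b)) =?= Z,  unit =?= b.
Bind Z := leaf(g(b,b)); no other remaining equation mentions Z.
Clash: constants unit and b differ; no unifier exists.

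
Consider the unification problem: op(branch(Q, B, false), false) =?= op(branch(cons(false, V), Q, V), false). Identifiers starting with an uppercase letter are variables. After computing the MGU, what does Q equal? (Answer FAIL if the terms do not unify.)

cons(false, false)

Decompose op/2: branch(Q, B, false) =?= branch(cons(false, V), Q, V),  false =?= false.
Decompose branch/3: Q =?= cons(false, V),  B =?= Q,  false =?= V.
Bind Q := cons(false, V); substituting into the one remaining equation that mentions Q gives: B =?= cons(false, V).
Bind B := cons(false, V); no other remaining equation mentions B.
Bind V := false; no other remaining equation mentions V. Substituting into the earlier bindings gives Q := cons(false, false), B := cons(false, false).
Delete trivial equation false =?= false.
MGU = { Q := cons(false, false), B := cons(false, false), V := false }, so Q := cons(false, false).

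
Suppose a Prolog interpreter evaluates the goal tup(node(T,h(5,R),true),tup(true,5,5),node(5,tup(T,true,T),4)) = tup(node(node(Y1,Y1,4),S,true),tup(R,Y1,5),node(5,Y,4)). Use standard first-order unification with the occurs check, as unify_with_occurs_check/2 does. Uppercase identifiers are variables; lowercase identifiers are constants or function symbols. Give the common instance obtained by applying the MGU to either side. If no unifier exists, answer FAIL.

Decompose tup/3: node(T,h(5,R),true) = node(node(Y1,Y1,4),S,true),  tup(true,5,5) = tup(R,Y1,5),  node(5,tup(T,true,T),4) = node(5,Y,4).
Decompose node/3: T = node(Y1,Y1,4),  h(5,R) = S,  true = true.
Bind T := node(Y1,Y1,4); substituting into the one remaining equation that mentions T gives: node(5,tup(node(Y1,Y1,4),true,node(Y1,Y1,4)),4) = node(5,Y,4).
Bind S := h(5,R); no other remaining equation mentions S.
Delete trivial equation true = true.
Decompose tup/3: true = R,  5 = Y1,  5 = 5.
Bind R := true; no other remaining equation mentions R. Substituting into the earlier binding gives S := h(5,true).
Bind Y1 := 5; substituting into the one remaining equation that mentions Y1 gives: node(5,tup(node(5,5,4),true,node(5,5,4)),4) = node(5,Y,4). Substituting into the earlier binding gives T := node(5,5,4).
Delete trivial equation 5 = 5.
Decompose node/3: 5 = 5,  tup(node(5,5,4),true,node(5,5,4)) = Y,  4 = 4.
Delete trivial equation 5 = 5.
Bind Y := tup(node(5,5,4),true,node(5,5,4)); no other remaining equation mentions Y.
Delete trivial equation 4 = 4.
Applying the MGU to either side gives tup(node(node(5,5,4),h(5,true),true),tup(true,5,5),node(5,tup(node(5,5,4),true,node(5,5,4)),4)).

tup(node(node(5,5,4),h(5,true),true),tup(true,5,5),node(5,tup(node(5,5,4),true,node(5,5,4)),4))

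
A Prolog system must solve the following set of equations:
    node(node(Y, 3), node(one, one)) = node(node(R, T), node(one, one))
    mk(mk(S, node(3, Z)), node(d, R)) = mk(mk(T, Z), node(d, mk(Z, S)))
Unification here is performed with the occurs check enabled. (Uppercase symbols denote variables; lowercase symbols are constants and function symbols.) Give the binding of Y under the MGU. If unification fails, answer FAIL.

FAIL

Decompose node/2: node(Y, 3) = node(R, T),  node(one, one) = node(one, one).
Decompose node/2: Y = R,  3 = T.
Bind Y := R; no other remaining equation mentions Y.
Bind T := 3; substituting into the one remaining equation that mentions T gives: mk(mk(S, node(3, Z)), node(d, R)) = mk(mk(3, Z), node(d, mk(Z, S))).
Delete trivial equation node(one, one) = node(one, one).
Decompose mk/2: mk(S, node(3, Z)) = mk(3, Z),  node(d, R) = node(d, mk(Z, S)).
Decompose mk/2: S = 3,  node(3, Z) = Z.
Bind S := 3; substituting into the one remaining equation that mentions S gives: node(d, R) = node(d, mk(Z, 3)).
Occurs check fails: Z occurs in node(3, Z); the equation Z = node(3, Z) has no finite solution.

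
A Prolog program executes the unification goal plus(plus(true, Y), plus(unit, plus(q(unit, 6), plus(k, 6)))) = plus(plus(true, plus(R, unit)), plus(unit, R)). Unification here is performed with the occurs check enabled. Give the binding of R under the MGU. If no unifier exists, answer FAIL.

Decompose plus/2: plus(true, Y) = plus(true, plus(R, unit)),  plus(unit, plus(q(unit, 6), plus(k, 6))) = plus(unit, R).
Decompose plus/2: true = true,  Y = plus(R, unit).
Delete trivial equation true = true.
Bind Y := plus(R, unit); no other remaining equation mentions Y.
Decompose plus/2: unit = unit,  plus(q(unit, 6), plus(k, 6)) = R.
Delete trivial equation unit = unit.
Bind R := plus(q(unit, 6), plus(k, 6)). Substituting into the earlier binding gives Y := plus(plus(q(unit, 6), plus(k, 6)), unit).
MGU = { Y -> plus(plus(q(unit, 6), plus(k, 6)), unit), R -> plus(q(unit, 6), plus(k, 6)) }, so R -> plus(q(unit, 6), plus(k, 6)).

plus(q(unit, 6), plus(k, 6))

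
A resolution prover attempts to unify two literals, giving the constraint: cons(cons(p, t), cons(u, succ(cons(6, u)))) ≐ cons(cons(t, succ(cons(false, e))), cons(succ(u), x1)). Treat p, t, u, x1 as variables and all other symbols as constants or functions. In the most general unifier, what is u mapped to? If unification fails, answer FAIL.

FAIL

Decompose cons/2: cons(p, t) ≐ cons(t, succ(cons(false, e))),  cons(u, succ(cons(6, u))) ≐ cons(succ(u), x1).
Decompose cons/2: p ≐ t,  t ≐ succ(cons(false, e)).
Bind p := t; no other remaining equation mentions p.
Bind t := succ(cons(false, e)); no other remaining equation mentions t. Substituting into the earlier binding gives p := succ(cons(false, e)).
Decompose cons/2: u ≐ succ(u),  succ(cons(6, u)) ≐ x1.
Occurs check fails: u occurs in succ(u); the equation u ≐ succ(u) has no finite solution.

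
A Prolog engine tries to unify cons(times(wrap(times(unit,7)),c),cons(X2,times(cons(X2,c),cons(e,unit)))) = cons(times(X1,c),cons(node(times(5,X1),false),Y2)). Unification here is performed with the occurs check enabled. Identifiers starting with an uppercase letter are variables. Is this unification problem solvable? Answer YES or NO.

Decompose cons/2: times(wrap(times(unit,7)),c) = times(X1,c),  cons(X2,times(cons(X2,c),cons(e,unit))) = cons(node(times(5,X1),false),Y2).
Decompose times/2: wrap(times(unit,7)) = X1,  c = c.
Bind X1 := wrap(times(unit,7)); substituting into the one remaining equation that mentions X1 gives: cons(X2,times(cons(X2,c),cons(e,unit))) = cons(node(times(5,wrap(times(unit,7))),false),Y2).
Delete trivial equation c = c.
Decompose cons/2: X2 = node(times(5,wrap(times(unit,7))),false),  times(cons(X2,c),cons(e,unit)) = Y2.
Bind X2 := node(times(5,wrap(times(unit,7))),false); substituting into the remaining equation gives: times(cons(node(times(5,wrap(times(unit,7))),false),c),cons(e,unit)) = Y2.
Bind Y2 := times(cons(node(times(5,wrap(times(unit,7))),false),c),cons(e,unit)).
No equations remain and no clash or occurs-check failure arose, so a unifier exists.

YES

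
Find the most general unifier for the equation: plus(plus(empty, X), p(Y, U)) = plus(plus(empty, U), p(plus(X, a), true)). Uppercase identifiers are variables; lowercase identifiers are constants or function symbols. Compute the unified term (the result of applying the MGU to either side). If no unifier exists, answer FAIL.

plus(plus(empty, true), p(plus(true, a), true))

Decompose plus/2: plus(empty, X) = plus(empty, U),  p(Y, U) = p(plus(X, a), true).
Decompose plus/2: empty = empty,  X = U.
Delete trivial equation empty = empty.
Bind X := U; substituting into the remaining equation gives: p(Y, U) = p(plus(U, a), true).
Decompose p/2: Y = plus(U, a),  U = true.
Bind Y := plus(U, a); no other remaining equation mentions Y.
Bind U := true. Substituting into the earlier bindings gives X := true, Y := plus(true, a).
Applying the MGU to either side gives plus(plus(empty, true), p(plus(true, a), true)).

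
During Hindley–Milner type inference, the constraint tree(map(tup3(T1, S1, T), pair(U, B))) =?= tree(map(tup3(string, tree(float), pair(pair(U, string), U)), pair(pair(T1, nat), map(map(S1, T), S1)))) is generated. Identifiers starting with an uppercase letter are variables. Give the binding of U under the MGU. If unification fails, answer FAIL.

Decompose tree/1: map(tup3(T1, S1, T), pair(U, B)) =?= map(tup3(string, tree(float), pair(pair(U, string), U)), pair(pair(T1, nat), map(map(S1, T), S1))).
Decompose map/2: tup3(T1, S1, T) =?= tup3(string, tree(float), pair(pair(U, string), U)),  pair(U, B) =?= pair(pair(T1, nat), map(map(S1, T), S1)).
Decompose tup3/3: T1 =?= string,  S1 =?= tree(float),  T =?= pair(pair(U, string), U).
Bind T1 := string; substituting into the one remaining equation that mentions T1 gives: pair(U, B) =?= pair(pair(string, nat), map(map(S1, T), S1)).
Bind S1 := tree(float); substituting into the one remaining equation that mentions S1 gives: pair(U, B) =?= pair(pair(string, nat), map(map(tree(float), T), tree(float))).
Bind T := pair(pair(U, string), U); substituting into the remaining equation gives: pair(U, B) =?= pair(pair(string, nat), map(map(tree(float), pair(pair(U, string), U)), tree(float))).
Decompose pair/2: U =?= pair(string, nat),  B =?= map(map(tree(float), pair(pair(U, string), U)), tree(float)).
Bind U := pair(string, nat); substituting into the remaining equation gives: B =?= map(map(tree(float), pair(pair(pair(string, nat), string), pair(string, nat))), tree(float)). Substituting into the earlier binding gives T := pair(pair(pair(string, nat), string), pair(string, nat)).
Bind B := map(map(tree(float), pair(pair(pair(string, nat), string), pair(string, nat))), tree(float)).
MGU = { T1 ↦ string, S1 ↦ tree(float), T ↦ pair(pair(pair(string, nat), string), pair(string, nat)), U ↦ pair(string, nat), B ↦ map(map(tree(float), pair(pair(pair(string, nat), string), pair(string, nat))), tree(float)) }, so U ↦ pair(string, nat).

pair(string, nat)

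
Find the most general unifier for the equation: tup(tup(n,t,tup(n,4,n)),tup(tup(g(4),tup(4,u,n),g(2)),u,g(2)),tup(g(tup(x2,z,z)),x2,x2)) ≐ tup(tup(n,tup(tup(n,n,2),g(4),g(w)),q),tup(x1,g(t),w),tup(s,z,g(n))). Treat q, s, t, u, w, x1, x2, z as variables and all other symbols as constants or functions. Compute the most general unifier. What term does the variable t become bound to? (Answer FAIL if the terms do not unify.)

Decompose tup/3: tup(n,t,tup(n,4,n)) ≐ tup(n,tup(tup(n,n,2),g(4),g(w)),q),  tup(tup(g(4),tup(4,u,n),g(2)),u,g(2)) ≐ tup(x1,g(t),w),  tup(g(tup(x2,z,z)),x2,x2) ≐ tup(s,z,g(n)).
Decompose tup/3: n ≐ n,  t ≐ tup(tup(n,n,2),g(4),g(w)),  tup(n,4,n) ≐ q.
Delete trivial equation n ≐ n.
Bind t := tup(tup(n,n,2),g(4),g(w)); substituting into the one remaining equation that mentions t gives: tup(tup(g(4),tup(4,u,n),g(2)),u,g(2)) ≐ tup(x1,g(tup(tup(n,n,2),g(4),g(w))),w).
Bind q := tup(n,4,n); no other remaining equation mentions q.
Decompose tup/3: tup(g(4),tup(4,u,n),g(2)) ≐ x1,  u ≐ g(tup(tup(n,n,2),g(4),g(w))),  g(2) ≐ w.
Bind x1 := tup(g(4),tup(4,u,n),g(2)); no other remaining equation mentions x1.
Bind u := g(tup(tup(n,n,2),g(4),g(w))); no other remaining equation mentions u. Substituting into the earlier binding gives x1 := tup(g(4),tup(4,g(tup(tup(n,n,2),g(4),g(w))),n),g(2)).
Bind w := g(2); no other remaining equation mentions w. Substituting into the earlier bindings gives t := tup(tup(n,n,2),g(4),g(g(2))), x1 := tup(g(4),tup(4,g(tup(tup(n,n,2),g(4),g(g(2)))),n),g(2)), u := g(tup(tup(n,n,2),g(4),g(g(2)))).
Decompose tup/3: g(tup(x2,z,z)) ≐ s,  x2 ≐ z,  x2 ≐ g(n).
Bind s := g(tup(x2,z,z)); no other remaining equation mentions s.
Bind x2 := z; substituting into the remaining equation gives: z ≐ g(n). Substituting into the earlier binding gives s := g(tup(z,z,z)).
Bind z := g(n). Substituting into the earlier bindings gives s := g(tup(g(n),g(n),g(n))), x2 := g(n).
MGU = { t := tup(tup(n,n,2),g(4),g(g(2))), q := tup(n,4,n), x1 := tup(g(4),tup(4,g(tup(tup(n,n,2),g(4),g(g(2)))),n),g(2)), u := g(tup(tup(n,n,2),g(4),g(g(2)))), w := g(2), s := g(tup(g(n),g(n),g(n))), x2 := g(n), z := g(n) }, so t := tup(tup(n,n,2),g(4),g(g(2))).

tup(tup(n,n,2),g(4),g(g(2)))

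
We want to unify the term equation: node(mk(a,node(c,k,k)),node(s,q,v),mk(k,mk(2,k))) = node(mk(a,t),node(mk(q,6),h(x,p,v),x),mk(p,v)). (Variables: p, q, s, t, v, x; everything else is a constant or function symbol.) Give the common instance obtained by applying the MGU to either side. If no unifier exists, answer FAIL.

node(mk(a,node(c,k,k)),node(mk(h(mk(2,k),k,mk(2,k)),6),h(mk(2,k),k,mk(2,k)),mk(2,k)),mk(k,mk(2,k)))

Decompose node/3: mk(a,node(c,k,k)) = mk(a,t),  node(s,q,v) = node(mk(q,6),h(x,p,v),x),  mk(k,mk(2,k)) = mk(p,v).
Decompose mk/2: a = a,  node(c,k,k) = t.
Delete trivial equation a = a.
Bind t := node(c,k,k); no other remaining equation mentions t.
Decompose node/3: s = mk(q,6),  q = h(x,p,v),  v = x.
Bind s := mk(q,6); no other remaining equation mentions s.
Bind q := h(x,p,v); no other remaining equation mentions q. Substituting into the earlier binding gives s := mk(h(x,p,v),6).
Bind v := x; substituting into the remaining equation gives: mk(k,mk(2,k)) = mk(p,x). Substituting into the earlier bindings gives s := mk(h(x,p,x),6), q := h(x,p,x).
Decompose mk/2: k = p,  mk(2,k) = x.
Bind p := k; no other remaining equation mentions p. Substituting into the earlier bindings gives s := mk(h(x,k,x),6), q := h(x,k,x).
Bind x := mk(2,k). Substituting into the earlier bindings gives s := mk(h(mk(2,k),k,mk(2,k)),6), q := h(mk(2,k),k,mk(2,k)), v := mk(2,k).
Applying the MGU to either side gives node(mk(a,node(c,k,k)),node(mk(h(mk(2,k),k,mk(2,k)),6),h(mk(2,k),k,mk(2,k)),mk(2,k)),mk(k,mk(2,k))).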